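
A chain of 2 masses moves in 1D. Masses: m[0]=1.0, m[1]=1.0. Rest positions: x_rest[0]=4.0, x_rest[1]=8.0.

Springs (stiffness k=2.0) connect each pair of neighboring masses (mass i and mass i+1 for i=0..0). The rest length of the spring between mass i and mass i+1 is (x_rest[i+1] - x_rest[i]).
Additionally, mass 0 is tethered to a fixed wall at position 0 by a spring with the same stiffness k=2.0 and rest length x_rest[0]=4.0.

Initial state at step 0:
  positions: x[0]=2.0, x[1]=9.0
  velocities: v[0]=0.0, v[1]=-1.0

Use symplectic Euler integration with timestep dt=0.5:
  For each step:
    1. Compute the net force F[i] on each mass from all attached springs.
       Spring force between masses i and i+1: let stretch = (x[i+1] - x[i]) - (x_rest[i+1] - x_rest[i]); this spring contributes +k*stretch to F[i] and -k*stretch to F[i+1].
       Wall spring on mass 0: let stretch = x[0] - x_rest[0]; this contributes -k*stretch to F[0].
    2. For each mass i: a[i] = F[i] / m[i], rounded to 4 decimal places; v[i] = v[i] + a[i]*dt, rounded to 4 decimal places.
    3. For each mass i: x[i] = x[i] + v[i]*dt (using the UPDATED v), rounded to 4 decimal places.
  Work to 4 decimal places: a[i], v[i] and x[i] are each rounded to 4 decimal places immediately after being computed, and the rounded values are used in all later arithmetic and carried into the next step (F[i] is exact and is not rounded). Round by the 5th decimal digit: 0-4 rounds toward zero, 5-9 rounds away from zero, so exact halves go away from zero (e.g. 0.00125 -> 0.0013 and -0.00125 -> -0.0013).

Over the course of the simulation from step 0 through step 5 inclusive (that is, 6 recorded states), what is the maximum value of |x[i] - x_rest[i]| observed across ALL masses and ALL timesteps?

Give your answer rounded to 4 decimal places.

Step 0: x=[2.0000 9.0000] v=[0.0000 -1.0000]
Step 1: x=[4.5000 7.0000] v=[5.0000 -4.0000]
Step 2: x=[6.0000 5.7500] v=[3.0000 -2.5000]
Step 3: x=[4.3750 6.6250] v=[-3.2500 1.7500]
Step 4: x=[1.6875 8.3750] v=[-5.3750 3.5000]
Step 5: x=[1.5000 8.7813] v=[-0.3750 0.8125]
Max displacement = 2.5000

Answer: 2.5000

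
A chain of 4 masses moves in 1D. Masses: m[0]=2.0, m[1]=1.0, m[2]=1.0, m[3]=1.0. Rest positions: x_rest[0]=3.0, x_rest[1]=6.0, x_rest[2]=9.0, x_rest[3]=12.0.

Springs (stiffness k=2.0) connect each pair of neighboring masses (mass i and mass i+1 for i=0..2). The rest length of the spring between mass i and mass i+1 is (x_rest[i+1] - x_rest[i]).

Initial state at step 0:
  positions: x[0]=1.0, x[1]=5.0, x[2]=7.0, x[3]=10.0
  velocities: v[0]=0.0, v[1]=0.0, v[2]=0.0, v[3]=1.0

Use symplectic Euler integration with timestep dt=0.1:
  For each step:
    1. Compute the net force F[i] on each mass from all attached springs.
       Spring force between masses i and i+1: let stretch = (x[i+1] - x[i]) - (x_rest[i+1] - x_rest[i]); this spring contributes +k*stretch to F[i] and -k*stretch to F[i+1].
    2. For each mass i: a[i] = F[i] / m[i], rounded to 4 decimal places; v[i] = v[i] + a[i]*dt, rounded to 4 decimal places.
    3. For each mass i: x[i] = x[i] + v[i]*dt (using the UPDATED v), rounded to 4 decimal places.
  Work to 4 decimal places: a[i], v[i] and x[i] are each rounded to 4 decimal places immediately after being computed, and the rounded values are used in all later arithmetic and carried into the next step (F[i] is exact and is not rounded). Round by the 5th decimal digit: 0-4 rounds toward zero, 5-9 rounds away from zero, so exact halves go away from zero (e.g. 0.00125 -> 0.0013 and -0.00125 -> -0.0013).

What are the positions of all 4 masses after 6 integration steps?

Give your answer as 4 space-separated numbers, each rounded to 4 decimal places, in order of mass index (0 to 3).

Step 0: x=[1.0000 5.0000 7.0000 10.0000] v=[0.0000 0.0000 0.0000 1.0000]
Step 1: x=[1.0100 4.9600 7.0200 10.1000] v=[0.1000 -0.4000 0.2000 1.0000]
Step 2: x=[1.0295 4.8822 7.0604 10.1984] v=[0.1950 -0.7780 0.4040 0.9840]
Step 3: x=[1.0575 4.7709 7.1200 10.2940] v=[0.2803 -1.1129 0.5960 0.9564]
Step 4: x=[1.0927 4.6323 7.1961 10.3862] v=[0.3516 -1.3858 0.7610 0.9216]
Step 5: x=[1.1333 4.4742 7.2847 10.4746] v=[0.4056 -1.5810 0.8863 0.8836]
Step 6: x=[1.1773 4.3055 7.3809 10.5592] v=[0.4397 -1.6871 0.9622 0.8456]

Answer: 1.1773 4.3055 7.3809 10.5592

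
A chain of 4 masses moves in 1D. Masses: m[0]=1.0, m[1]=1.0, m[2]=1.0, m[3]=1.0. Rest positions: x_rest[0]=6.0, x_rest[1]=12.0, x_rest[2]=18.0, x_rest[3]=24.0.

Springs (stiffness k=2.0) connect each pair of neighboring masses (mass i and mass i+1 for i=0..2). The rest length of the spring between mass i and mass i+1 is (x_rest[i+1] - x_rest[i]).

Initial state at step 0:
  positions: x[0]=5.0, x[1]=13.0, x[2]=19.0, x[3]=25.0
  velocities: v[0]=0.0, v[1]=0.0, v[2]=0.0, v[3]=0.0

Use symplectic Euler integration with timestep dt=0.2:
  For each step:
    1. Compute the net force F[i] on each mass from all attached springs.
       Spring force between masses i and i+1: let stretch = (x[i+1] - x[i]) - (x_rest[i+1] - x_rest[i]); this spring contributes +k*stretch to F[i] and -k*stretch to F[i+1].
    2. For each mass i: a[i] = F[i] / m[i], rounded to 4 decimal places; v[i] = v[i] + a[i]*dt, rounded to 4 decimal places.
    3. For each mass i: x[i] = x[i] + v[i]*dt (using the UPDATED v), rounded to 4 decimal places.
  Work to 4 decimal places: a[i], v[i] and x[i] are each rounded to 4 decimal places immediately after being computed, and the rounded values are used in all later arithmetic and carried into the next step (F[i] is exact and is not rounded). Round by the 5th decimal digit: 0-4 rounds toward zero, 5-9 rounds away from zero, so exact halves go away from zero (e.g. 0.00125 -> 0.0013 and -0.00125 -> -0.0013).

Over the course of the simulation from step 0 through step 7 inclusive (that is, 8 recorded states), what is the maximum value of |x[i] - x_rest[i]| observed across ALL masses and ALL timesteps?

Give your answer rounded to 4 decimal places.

Answer: 1.1576

Derivation:
Step 0: x=[5.0000 13.0000 19.0000 25.0000] v=[0.0000 0.0000 0.0000 0.0000]
Step 1: x=[5.1600 12.8400 19.0000 25.0000] v=[0.8000 -0.8000 0.0000 0.0000]
Step 2: x=[5.4544 12.5584 18.9872 25.0000] v=[1.4720 -1.4080 -0.0640 0.0000]
Step 3: x=[5.8371 12.2228 18.9411 24.9990] v=[1.9136 -1.6781 -0.2304 -0.0051]
Step 4: x=[6.2507 11.9138 18.8422 24.9933] v=[2.0679 -1.5451 -0.4946 -0.0283]
Step 5: x=[6.6373 11.7060 18.6811 24.9756] v=[1.9331 -1.0390 -0.8055 -0.0887]
Step 6: x=[6.9494 11.6507 18.4656 24.9343] v=[1.5606 -0.2764 -1.0777 -0.2065]
Step 7: x=[7.1576 11.7645 18.2224 24.8555] v=[1.0411 0.5690 -1.2162 -0.3940]
Max displacement = 1.1576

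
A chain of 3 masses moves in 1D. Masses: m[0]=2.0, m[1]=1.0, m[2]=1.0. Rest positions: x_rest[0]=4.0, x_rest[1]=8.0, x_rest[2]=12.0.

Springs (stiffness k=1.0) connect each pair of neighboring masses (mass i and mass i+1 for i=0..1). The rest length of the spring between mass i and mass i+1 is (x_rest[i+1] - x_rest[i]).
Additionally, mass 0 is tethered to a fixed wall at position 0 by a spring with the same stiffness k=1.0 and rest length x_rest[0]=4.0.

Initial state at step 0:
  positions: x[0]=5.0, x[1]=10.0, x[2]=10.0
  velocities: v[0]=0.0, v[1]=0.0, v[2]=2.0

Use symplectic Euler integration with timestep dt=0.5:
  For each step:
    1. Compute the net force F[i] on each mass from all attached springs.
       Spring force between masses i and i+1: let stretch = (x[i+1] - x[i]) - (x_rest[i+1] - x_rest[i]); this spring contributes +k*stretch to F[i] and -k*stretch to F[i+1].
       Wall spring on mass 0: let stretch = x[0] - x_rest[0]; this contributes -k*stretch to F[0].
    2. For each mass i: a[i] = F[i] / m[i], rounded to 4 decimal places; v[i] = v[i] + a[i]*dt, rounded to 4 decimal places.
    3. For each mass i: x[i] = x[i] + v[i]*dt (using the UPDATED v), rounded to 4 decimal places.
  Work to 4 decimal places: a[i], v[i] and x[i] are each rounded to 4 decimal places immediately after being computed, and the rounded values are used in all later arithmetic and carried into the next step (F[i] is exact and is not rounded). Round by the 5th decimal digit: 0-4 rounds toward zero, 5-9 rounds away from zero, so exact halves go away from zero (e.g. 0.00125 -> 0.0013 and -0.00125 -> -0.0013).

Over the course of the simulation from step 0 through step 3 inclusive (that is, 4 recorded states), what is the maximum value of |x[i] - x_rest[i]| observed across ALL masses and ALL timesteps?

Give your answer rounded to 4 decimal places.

Answer: 3.6719

Derivation:
Step 0: x=[5.0000 10.0000 10.0000] v=[0.0000 0.0000 2.0000]
Step 1: x=[5.0000 8.7500 12.0000] v=[0.0000 -2.5000 4.0000]
Step 2: x=[4.8438 7.3750 14.1875] v=[-0.3125 -2.7500 4.3750]
Step 3: x=[4.3985 7.0703 15.6719] v=[-0.8907 -0.6094 2.9688]
Max displacement = 3.6719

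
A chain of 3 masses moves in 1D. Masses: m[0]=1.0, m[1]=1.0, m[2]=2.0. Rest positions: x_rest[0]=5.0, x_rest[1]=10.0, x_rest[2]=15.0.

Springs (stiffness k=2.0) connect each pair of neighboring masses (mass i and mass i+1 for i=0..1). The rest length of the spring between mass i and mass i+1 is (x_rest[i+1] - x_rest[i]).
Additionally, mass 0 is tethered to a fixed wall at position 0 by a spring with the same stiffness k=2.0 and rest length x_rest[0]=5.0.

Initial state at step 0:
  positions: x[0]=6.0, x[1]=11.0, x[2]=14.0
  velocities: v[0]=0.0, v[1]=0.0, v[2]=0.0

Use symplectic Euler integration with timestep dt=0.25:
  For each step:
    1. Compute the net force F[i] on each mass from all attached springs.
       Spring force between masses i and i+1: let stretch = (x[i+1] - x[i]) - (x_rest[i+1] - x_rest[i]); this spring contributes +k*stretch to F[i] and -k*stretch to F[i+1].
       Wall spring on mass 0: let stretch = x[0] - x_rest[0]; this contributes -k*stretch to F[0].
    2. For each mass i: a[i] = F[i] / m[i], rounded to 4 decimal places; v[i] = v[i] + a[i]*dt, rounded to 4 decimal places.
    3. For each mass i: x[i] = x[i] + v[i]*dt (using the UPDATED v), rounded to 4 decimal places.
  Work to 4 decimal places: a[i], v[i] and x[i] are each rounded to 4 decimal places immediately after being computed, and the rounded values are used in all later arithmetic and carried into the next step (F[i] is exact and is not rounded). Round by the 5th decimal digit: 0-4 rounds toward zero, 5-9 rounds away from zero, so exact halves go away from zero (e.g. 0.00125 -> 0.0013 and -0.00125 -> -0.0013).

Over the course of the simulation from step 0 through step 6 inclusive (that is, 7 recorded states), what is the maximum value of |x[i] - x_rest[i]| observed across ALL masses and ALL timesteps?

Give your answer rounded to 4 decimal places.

Step 0: x=[6.0000 11.0000 14.0000] v=[0.0000 0.0000 0.0000]
Step 1: x=[5.8750 10.7500 14.1250] v=[-0.5000 -1.0000 0.5000]
Step 2: x=[5.6250 10.3125 14.3516] v=[-1.0000 -1.7500 0.9063]
Step 3: x=[5.2578 9.7940 14.6382] v=[-1.4688 -2.0742 1.1465]
Step 4: x=[4.8004 9.3140 14.9346] v=[-1.8296 -1.9202 1.1855]
Step 5: x=[4.3072 8.9723 15.1922] v=[-1.9730 -1.3667 1.0304]
Step 6: x=[3.8587 8.8250 15.3736] v=[-1.7941 -0.5893 0.7254]
Max displacement = 1.1750

Answer: 1.1750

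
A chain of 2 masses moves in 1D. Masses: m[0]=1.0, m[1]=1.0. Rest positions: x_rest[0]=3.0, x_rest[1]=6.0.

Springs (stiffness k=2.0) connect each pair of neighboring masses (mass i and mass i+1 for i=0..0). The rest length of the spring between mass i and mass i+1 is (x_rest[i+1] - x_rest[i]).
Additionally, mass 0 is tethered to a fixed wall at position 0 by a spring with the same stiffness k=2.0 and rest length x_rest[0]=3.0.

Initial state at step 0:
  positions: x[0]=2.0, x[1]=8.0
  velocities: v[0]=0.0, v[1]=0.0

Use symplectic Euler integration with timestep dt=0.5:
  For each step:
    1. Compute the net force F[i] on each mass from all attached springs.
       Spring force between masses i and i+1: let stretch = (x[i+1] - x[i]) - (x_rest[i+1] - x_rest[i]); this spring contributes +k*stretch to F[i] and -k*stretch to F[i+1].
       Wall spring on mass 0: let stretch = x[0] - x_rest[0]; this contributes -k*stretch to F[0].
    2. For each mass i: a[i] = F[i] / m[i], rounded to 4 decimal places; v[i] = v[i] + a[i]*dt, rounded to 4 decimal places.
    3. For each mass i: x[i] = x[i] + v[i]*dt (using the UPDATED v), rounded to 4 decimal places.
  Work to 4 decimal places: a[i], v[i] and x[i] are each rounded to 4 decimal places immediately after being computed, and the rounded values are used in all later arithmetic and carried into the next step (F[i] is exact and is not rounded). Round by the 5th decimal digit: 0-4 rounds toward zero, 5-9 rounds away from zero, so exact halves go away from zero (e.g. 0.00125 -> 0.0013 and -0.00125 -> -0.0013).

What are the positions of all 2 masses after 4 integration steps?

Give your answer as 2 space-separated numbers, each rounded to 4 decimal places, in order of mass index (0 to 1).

Step 0: x=[2.0000 8.0000] v=[0.0000 0.0000]
Step 1: x=[4.0000 6.5000] v=[4.0000 -3.0000]
Step 2: x=[5.2500 5.2500] v=[2.5000 -2.5000]
Step 3: x=[3.8750 5.5000] v=[-2.7500 0.5000]
Step 4: x=[1.3750 6.4375] v=[-5.0000 1.8750]

Answer: 1.3750 6.4375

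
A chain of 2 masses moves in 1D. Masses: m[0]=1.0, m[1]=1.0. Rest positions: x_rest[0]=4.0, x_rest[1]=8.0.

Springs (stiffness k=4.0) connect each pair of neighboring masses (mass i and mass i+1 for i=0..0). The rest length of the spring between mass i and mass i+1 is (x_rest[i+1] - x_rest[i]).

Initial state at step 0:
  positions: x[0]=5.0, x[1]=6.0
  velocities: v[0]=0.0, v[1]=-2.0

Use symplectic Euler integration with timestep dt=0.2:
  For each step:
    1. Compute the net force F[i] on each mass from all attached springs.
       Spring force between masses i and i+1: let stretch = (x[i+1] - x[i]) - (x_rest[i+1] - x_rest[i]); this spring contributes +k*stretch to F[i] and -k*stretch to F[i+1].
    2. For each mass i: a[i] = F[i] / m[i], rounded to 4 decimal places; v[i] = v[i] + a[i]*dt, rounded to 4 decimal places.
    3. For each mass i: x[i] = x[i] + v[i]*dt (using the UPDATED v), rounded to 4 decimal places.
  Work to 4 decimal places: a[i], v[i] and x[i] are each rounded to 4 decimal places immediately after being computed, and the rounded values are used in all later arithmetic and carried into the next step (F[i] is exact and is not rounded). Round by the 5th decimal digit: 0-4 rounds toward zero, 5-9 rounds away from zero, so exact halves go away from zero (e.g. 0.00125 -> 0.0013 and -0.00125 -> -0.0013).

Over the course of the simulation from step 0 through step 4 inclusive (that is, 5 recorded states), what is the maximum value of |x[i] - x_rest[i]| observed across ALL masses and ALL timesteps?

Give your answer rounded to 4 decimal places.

Step 0: x=[5.0000 6.0000] v=[0.0000 -2.0000]
Step 1: x=[4.5200 6.0800] v=[-2.4000 0.4000]
Step 2: x=[3.6496 6.5504] v=[-4.3520 2.3520]
Step 3: x=[2.6033 7.1967] v=[-5.2314 3.2314]
Step 4: x=[1.6520 7.7480] v=[-4.7567 2.7567]
Max displacement = 2.3480

Answer: 2.3480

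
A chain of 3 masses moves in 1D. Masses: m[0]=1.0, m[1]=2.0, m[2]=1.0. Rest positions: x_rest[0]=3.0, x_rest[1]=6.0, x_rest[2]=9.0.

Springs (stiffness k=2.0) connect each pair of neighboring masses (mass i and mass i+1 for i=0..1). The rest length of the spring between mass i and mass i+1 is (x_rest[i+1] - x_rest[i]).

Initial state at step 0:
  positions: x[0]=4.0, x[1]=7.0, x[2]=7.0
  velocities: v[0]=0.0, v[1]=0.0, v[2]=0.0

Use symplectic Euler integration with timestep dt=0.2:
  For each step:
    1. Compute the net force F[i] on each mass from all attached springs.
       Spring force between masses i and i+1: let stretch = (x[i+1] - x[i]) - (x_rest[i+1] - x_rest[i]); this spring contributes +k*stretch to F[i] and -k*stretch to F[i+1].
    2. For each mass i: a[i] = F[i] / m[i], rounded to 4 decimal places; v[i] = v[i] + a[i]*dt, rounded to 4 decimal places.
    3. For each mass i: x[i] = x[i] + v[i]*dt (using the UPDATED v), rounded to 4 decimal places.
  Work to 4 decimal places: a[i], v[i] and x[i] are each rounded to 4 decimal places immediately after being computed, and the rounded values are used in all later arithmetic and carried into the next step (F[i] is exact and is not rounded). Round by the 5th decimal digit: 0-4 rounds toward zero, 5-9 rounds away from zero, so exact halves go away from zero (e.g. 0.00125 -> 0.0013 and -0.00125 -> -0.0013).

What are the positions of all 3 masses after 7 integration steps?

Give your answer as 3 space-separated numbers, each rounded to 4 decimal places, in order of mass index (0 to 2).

Step 0: x=[4.0000 7.0000 7.0000] v=[0.0000 0.0000 0.0000]
Step 1: x=[4.0000 6.8800 7.2400] v=[0.0000 -0.6000 1.2000]
Step 2: x=[3.9904 6.6592 7.6912] v=[-0.0480 -1.1040 2.2560]
Step 3: x=[3.9543 6.3729 8.2998] v=[-0.1805 -1.4314 3.0432]
Step 4: x=[3.8717 6.0670 8.9943] v=[-0.4131 -1.5297 3.4724]
Step 5: x=[3.7247 5.7903 9.6946] v=[-0.7350 -1.3833 3.5015]
Step 6: x=[3.5029 5.5872 10.3226] v=[-1.1088 -1.0156 3.1398]
Step 7: x=[3.2079 5.4901 10.8117] v=[-1.4751 -0.4854 2.4456]

Answer: 3.2079 5.4901 10.8117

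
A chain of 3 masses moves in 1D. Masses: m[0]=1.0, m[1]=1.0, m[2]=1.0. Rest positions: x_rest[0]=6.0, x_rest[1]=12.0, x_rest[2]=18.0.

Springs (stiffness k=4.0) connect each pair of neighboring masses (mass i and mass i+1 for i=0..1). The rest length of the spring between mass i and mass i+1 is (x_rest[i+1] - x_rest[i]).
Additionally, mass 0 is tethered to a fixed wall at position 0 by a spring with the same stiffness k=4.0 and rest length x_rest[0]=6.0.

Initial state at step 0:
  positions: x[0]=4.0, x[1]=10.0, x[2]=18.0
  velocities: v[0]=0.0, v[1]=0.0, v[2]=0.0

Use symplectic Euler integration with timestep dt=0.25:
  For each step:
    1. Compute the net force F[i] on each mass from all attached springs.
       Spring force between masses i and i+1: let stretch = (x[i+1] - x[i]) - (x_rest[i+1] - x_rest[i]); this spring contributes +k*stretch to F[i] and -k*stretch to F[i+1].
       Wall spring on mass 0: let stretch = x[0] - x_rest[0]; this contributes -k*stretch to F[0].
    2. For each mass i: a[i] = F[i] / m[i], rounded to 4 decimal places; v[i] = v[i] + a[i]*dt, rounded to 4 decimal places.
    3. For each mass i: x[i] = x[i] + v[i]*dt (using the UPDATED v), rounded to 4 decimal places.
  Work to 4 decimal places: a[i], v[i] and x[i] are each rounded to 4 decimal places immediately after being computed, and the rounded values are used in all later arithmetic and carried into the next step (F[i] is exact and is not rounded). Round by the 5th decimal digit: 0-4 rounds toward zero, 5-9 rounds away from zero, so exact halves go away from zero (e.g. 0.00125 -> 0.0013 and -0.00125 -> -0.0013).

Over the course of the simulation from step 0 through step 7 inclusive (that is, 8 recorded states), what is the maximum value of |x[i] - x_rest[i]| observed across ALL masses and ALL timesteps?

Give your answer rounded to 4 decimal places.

Answer: 2.0547

Derivation:
Step 0: x=[4.0000 10.0000 18.0000] v=[0.0000 0.0000 0.0000]
Step 1: x=[4.5000 10.5000 17.5000] v=[2.0000 2.0000 -2.0000]
Step 2: x=[5.3750 11.2500 16.7500] v=[3.5000 3.0000 -3.0000]
Step 3: x=[6.3750 11.9063 16.1250] v=[4.0000 2.6250 -2.5000]
Step 4: x=[7.1641 12.2344 15.9453] v=[3.1563 1.3124 -0.7187]
Step 5: x=[7.4297 12.2227 16.3379] v=[1.0625 -0.0470 1.5704]
Step 6: x=[7.0362 12.0415 17.2017] v=[-1.5742 -0.7248 3.4552]
Step 7: x=[6.1349 11.8990 18.2755] v=[-3.6051 -0.5699 4.2950]
Max displacement = 2.0547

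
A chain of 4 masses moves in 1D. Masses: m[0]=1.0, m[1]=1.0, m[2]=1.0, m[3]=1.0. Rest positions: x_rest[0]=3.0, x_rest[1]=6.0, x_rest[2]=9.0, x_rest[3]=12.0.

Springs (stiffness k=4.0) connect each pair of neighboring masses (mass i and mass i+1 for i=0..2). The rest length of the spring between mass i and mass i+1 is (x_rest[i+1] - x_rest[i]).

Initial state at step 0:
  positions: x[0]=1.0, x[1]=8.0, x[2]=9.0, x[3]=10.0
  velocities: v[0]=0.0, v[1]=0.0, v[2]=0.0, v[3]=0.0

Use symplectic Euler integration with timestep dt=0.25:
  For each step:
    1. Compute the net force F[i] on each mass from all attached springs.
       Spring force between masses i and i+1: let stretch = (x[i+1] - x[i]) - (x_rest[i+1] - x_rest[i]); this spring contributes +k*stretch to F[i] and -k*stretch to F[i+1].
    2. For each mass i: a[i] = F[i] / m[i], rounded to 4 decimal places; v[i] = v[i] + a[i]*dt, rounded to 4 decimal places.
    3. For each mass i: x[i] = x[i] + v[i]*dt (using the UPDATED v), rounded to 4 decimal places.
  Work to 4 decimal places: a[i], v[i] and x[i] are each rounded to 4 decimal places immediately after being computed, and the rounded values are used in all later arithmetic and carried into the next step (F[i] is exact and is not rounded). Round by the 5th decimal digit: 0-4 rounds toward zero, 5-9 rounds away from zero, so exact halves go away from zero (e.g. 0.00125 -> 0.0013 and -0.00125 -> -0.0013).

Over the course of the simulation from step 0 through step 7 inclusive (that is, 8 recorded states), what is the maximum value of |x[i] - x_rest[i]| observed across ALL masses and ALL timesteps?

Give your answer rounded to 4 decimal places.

Answer: 2.7187

Derivation:
Step 0: x=[1.0000 8.0000 9.0000 10.0000] v=[0.0000 0.0000 0.0000 0.0000]
Step 1: x=[2.0000 6.5000 9.0000 10.5000] v=[4.0000 -6.0000 0.0000 2.0000]
Step 2: x=[3.3750 4.5000 8.7500 11.3750] v=[5.5000 -8.0000 -1.0000 3.5000]
Step 3: x=[4.2813 3.2813 8.0938 12.3438] v=[3.6250 -4.8750 -2.6250 3.8750]
Step 4: x=[4.1876 3.5157 7.2969 13.0001] v=[-0.3750 0.9375 -3.1875 2.6250]
Step 5: x=[3.1759 4.8634 6.9805 12.9806] v=[-4.0469 5.3906 -1.2655 -0.0782]
Step 6: x=[1.8361 6.3185 7.6349 12.2110] v=[-5.3594 5.8202 2.6175 -3.0783]
Step 7: x=[0.8669 6.9821 9.1042 11.0474] v=[-3.8770 2.6542 5.8772 -4.6544]
Max displacement = 2.7187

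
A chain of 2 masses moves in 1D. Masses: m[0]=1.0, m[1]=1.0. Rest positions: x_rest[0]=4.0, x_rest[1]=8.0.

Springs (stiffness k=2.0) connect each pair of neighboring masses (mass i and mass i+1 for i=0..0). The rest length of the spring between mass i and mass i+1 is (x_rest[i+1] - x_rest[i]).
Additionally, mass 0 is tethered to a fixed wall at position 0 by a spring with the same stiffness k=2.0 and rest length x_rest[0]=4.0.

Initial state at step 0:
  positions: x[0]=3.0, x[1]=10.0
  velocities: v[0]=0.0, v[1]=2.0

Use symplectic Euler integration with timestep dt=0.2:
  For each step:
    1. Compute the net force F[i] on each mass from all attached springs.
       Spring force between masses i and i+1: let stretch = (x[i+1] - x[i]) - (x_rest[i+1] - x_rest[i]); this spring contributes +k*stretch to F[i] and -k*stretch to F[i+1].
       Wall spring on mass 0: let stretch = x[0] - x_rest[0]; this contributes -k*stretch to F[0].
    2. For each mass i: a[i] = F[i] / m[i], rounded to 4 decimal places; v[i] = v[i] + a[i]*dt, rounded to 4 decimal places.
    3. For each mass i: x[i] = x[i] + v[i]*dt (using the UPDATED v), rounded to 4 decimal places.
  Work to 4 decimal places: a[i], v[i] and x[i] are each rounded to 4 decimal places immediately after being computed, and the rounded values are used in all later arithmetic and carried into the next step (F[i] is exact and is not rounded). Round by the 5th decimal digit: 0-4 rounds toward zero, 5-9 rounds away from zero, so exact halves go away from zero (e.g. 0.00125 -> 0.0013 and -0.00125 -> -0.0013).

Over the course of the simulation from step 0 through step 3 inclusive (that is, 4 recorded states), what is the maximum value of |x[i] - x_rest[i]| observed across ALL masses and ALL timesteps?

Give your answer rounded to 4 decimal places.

Answer: 2.1600

Derivation:
Step 0: x=[3.0000 10.0000] v=[0.0000 2.0000]
Step 1: x=[3.3200 10.1600] v=[1.6000 0.8000]
Step 2: x=[3.9216 10.0928] v=[3.0080 -0.3360]
Step 3: x=[4.7032 9.8519] v=[3.9078 -1.2045]
Max displacement = 2.1600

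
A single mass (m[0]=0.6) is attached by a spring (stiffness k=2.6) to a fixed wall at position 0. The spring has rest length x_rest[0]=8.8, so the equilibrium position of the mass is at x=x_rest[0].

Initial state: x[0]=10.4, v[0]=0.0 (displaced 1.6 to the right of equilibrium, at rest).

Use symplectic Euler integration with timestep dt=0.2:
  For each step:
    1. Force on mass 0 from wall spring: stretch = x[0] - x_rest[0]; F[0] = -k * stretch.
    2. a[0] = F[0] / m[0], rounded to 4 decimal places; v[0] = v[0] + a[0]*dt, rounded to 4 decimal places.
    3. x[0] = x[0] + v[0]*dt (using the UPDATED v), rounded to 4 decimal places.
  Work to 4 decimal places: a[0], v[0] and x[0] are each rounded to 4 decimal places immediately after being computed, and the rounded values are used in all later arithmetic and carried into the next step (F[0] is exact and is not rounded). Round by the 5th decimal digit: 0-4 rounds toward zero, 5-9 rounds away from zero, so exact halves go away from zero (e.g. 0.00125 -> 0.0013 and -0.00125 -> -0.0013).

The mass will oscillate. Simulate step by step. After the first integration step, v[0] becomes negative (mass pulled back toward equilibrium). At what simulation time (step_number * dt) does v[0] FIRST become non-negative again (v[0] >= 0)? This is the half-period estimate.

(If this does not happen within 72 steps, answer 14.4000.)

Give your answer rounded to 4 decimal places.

Step 0: x=[10.4000] v=[0.0000]
Step 1: x=[10.1227] v=[-1.3867]
Step 2: x=[9.6161] v=[-2.5330]
Step 3: x=[8.9680] v=[-3.2403]
Step 4: x=[8.2908] v=[-3.3859]
Step 5: x=[7.7019] v=[-2.9446]
Step 6: x=[7.3033] v=[-1.9929]
Step 7: x=[7.1641] v=[-0.6958]
Step 8: x=[7.3085] v=[0.7220]
First v>=0 after going negative at step 8, time=1.6000

Answer: 1.6000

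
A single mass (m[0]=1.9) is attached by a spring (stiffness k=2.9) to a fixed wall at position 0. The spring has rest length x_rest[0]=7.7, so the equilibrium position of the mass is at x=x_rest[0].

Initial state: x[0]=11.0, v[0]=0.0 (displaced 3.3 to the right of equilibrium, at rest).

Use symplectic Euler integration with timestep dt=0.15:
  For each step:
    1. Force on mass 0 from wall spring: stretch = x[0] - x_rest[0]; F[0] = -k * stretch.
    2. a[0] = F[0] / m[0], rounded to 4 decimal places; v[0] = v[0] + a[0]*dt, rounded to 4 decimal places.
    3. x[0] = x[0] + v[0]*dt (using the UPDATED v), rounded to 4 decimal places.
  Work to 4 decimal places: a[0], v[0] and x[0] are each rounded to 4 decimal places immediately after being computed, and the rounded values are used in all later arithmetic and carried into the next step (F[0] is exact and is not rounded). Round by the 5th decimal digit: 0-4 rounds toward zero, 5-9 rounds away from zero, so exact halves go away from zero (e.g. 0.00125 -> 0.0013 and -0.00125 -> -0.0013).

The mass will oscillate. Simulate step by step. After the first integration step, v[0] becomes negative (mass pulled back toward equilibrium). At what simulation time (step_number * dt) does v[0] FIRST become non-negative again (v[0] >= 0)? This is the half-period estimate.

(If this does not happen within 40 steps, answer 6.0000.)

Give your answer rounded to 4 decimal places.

Step 0: x=[11.0000] v=[0.0000]
Step 1: x=[10.8867] v=[-0.7555]
Step 2: x=[10.6639] v=[-1.4851]
Step 3: x=[10.3393] v=[-2.1637]
Step 4: x=[9.9241] v=[-2.7680]
Step 5: x=[9.4325] v=[-3.2772]
Step 6: x=[8.8814] v=[-3.6738]
Step 7: x=[8.2898] v=[-3.9443]
Step 8: x=[7.6779] v=[-4.0793]
Step 9: x=[7.0668] v=[-4.0742]
Step 10: x=[6.4774] v=[-3.9292]
Step 11: x=[5.9300] v=[-3.6493]
Step 12: x=[5.4434] v=[-3.2441]
Step 13: x=[5.0343] v=[-2.7275]
Step 14: x=[4.7167] v=[-2.1172]
Step 15: x=[4.5016] v=[-1.4342]
Step 16: x=[4.3963] v=[-0.7019]
Step 17: x=[4.4045] v=[0.0545]
First v>=0 after going negative at step 17, time=2.5500

Answer: 2.5500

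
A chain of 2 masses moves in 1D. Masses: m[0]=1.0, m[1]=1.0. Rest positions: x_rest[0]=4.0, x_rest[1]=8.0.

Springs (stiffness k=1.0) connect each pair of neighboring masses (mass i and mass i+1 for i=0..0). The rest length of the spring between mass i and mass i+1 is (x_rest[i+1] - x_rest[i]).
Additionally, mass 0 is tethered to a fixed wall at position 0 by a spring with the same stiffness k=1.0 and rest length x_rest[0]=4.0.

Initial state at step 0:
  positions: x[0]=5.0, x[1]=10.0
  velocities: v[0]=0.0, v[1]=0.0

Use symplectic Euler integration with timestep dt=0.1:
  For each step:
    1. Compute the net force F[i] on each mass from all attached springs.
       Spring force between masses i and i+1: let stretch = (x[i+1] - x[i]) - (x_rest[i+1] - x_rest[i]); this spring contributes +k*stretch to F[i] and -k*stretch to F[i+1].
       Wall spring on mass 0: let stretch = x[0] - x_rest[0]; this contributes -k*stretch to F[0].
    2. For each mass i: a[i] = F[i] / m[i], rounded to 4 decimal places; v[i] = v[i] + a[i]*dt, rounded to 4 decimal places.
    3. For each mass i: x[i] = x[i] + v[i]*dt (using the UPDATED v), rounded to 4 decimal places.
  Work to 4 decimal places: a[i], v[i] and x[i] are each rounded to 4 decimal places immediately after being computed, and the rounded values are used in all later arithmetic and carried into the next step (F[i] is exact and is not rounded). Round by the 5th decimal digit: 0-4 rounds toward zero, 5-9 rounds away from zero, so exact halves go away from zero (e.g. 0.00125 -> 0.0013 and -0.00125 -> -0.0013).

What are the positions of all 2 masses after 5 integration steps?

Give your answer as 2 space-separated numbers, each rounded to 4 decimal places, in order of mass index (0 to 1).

Answer: 4.9966 9.8535

Derivation:
Step 0: x=[5.0000 10.0000] v=[0.0000 0.0000]
Step 1: x=[5.0000 9.9900] v=[0.0000 -0.1000]
Step 2: x=[4.9999 9.9701] v=[-0.0010 -0.1990]
Step 3: x=[4.9995 9.9405] v=[-0.0040 -0.2960]
Step 4: x=[4.9985 9.9015] v=[-0.0099 -0.3901]
Step 5: x=[4.9966 9.8535] v=[-0.0195 -0.4804]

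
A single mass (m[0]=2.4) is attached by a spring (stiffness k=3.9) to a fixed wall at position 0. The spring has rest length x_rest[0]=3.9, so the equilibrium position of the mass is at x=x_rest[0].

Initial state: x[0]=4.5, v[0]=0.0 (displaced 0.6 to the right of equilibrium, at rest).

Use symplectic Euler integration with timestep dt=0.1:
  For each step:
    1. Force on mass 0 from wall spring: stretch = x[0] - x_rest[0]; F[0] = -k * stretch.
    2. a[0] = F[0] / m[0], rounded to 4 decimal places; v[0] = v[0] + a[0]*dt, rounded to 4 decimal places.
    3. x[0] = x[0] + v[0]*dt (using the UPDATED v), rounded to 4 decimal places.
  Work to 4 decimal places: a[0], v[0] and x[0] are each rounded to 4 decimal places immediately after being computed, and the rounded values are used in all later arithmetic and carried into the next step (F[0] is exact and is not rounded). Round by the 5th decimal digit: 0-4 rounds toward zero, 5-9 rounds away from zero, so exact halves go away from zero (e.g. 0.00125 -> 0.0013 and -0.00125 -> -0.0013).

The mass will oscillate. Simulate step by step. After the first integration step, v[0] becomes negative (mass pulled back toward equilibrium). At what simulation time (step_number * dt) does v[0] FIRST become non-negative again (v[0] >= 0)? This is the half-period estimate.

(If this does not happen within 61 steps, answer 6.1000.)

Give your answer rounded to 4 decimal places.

Answer: 2.5000

Derivation:
Step 0: x=[4.5000] v=[0.0000]
Step 1: x=[4.4903] v=[-0.0975]
Step 2: x=[4.4710] v=[-0.1934]
Step 3: x=[4.4424] v=[-0.2862]
Step 4: x=[4.4050] v=[-0.3743]
Step 5: x=[4.3594] v=[-0.4564]
Step 6: x=[4.3063] v=[-0.5311]
Step 7: x=[4.2466] v=[-0.5971]
Step 8: x=[4.1813] v=[-0.6534]
Step 9: x=[4.1114] v=[-0.6991]
Step 10: x=[4.0381] v=[-0.7335]
Step 11: x=[3.9625] v=[-0.7559]
Step 12: x=[3.8859] v=[-0.7661]
Step 13: x=[3.8095] v=[-0.7638]
Step 14: x=[3.7346] v=[-0.7491]
Step 15: x=[3.6624] v=[-0.7222]
Step 16: x=[3.5940] v=[-0.6836]
Step 17: x=[3.5306] v=[-0.6339]
Step 18: x=[3.4732] v=[-0.5739]
Step 19: x=[3.4228] v=[-0.5045]
Step 20: x=[3.3801] v=[-0.4270]
Step 21: x=[3.3459] v=[-0.3425]
Step 22: x=[3.3207] v=[-0.2525]
Step 23: x=[3.3049] v=[-0.1584]
Step 24: x=[3.2987] v=[-0.0617]
Step 25: x=[3.3023] v=[0.0360]
First v>=0 after going negative at step 25, time=2.5000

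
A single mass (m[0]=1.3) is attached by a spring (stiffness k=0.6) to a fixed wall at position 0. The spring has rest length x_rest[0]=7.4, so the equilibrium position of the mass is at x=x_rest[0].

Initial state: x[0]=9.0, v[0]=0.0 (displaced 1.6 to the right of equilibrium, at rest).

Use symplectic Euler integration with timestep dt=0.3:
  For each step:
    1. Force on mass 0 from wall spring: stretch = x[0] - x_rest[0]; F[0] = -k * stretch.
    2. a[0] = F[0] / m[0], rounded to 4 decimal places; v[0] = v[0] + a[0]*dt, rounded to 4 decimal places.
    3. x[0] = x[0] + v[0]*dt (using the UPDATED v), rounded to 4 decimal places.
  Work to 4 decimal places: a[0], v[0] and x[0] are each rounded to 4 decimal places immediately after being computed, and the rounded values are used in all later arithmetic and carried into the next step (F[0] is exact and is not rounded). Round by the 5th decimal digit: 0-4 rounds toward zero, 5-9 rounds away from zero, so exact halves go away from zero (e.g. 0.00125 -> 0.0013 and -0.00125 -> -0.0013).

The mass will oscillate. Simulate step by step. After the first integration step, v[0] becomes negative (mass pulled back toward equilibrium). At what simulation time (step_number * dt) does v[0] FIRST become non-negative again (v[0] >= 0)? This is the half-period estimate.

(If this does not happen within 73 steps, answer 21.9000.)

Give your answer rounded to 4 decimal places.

Step 0: x=[9.0000] v=[0.0000]
Step 1: x=[8.9335] v=[-0.2216]
Step 2: x=[8.8033] v=[-0.4339]
Step 3: x=[8.6148] v=[-0.6282]
Step 4: x=[8.3759] v=[-0.7964]
Step 5: x=[8.0965] v=[-0.9315]
Step 6: x=[7.7881] v=[-1.0280]
Step 7: x=[7.4636] v=[-1.0817]
Step 8: x=[7.1365] v=[-1.0905]
Step 9: x=[6.8203] v=[-1.0540]
Step 10: x=[6.5282] v=[-0.9737]
Step 11: x=[6.2723] v=[-0.8530]
Step 12: x=[6.0632] v=[-0.6969]
Step 13: x=[5.9097] v=[-0.5118]
Step 14: x=[5.8181] v=[-0.3055]
Step 15: x=[5.7922] v=[-0.0865]
Step 16: x=[5.8330] v=[0.1361]
First v>=0 after going negative at step 16, time=4.8000

Answer: 4.8000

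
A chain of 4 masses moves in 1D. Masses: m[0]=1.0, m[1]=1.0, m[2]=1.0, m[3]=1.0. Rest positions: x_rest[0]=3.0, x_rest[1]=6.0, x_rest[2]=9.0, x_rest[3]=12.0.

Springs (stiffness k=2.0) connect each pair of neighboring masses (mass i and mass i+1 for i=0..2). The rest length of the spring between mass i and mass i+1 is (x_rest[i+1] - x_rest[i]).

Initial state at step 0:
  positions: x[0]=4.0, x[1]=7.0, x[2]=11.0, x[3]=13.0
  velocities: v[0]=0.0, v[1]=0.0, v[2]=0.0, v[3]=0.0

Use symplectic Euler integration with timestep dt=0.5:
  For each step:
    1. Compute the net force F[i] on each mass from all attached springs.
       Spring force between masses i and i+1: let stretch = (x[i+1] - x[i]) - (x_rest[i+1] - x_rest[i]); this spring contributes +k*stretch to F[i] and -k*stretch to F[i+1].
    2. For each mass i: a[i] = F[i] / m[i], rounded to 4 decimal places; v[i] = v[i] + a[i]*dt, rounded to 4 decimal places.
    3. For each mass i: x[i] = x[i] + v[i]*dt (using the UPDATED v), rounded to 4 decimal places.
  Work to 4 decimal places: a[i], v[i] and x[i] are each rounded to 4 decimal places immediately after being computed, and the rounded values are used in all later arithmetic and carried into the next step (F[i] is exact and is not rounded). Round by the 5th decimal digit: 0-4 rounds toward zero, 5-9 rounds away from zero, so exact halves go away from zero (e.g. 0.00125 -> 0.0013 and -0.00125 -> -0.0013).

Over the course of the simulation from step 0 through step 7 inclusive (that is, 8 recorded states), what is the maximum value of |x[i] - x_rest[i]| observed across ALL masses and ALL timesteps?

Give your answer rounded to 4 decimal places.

Step 0: x=[4.0000 7.0000 11.0000 13.0000] v=[0.0000 0.0000 0.0000 0.0000]
Step 1: x=[4.0000 7.5000 10.0000 13.5000] v=[0.0000 1.0000 -2.0000 1.0000]
Step 2: x=[4.2500 7.5000 9.5000 13.7500] v=[0.5000 0.0000 -1.0000 0.5000]
Step 3: x=[4.6250 6.8750 10.1250 13.3750] v=[0.7500 -1.2500 1.2500 -0.7500]
Step 4: x=[4.6250 6.7500 10.7500 12.8750] v=[0.0000 -0.2500 1.2500 -1.0000]
Step 5: x=[4.1875 7.5625 10.4375 12.8125] v=[-0.8750 1.6250 -0.6250 -0.1250]
Step 6: x=[3.9375 8.1250 9.8750 13.0625] v=[-0.5000 1.1250 -1.1250 0.5000]
Step 7: x=[4.2813 7.4688 10.0313 13.2188] v=[0.6875 -1.3125 0.3125 0.3125]
Max displacement = 2.1250

Answer: 2.1250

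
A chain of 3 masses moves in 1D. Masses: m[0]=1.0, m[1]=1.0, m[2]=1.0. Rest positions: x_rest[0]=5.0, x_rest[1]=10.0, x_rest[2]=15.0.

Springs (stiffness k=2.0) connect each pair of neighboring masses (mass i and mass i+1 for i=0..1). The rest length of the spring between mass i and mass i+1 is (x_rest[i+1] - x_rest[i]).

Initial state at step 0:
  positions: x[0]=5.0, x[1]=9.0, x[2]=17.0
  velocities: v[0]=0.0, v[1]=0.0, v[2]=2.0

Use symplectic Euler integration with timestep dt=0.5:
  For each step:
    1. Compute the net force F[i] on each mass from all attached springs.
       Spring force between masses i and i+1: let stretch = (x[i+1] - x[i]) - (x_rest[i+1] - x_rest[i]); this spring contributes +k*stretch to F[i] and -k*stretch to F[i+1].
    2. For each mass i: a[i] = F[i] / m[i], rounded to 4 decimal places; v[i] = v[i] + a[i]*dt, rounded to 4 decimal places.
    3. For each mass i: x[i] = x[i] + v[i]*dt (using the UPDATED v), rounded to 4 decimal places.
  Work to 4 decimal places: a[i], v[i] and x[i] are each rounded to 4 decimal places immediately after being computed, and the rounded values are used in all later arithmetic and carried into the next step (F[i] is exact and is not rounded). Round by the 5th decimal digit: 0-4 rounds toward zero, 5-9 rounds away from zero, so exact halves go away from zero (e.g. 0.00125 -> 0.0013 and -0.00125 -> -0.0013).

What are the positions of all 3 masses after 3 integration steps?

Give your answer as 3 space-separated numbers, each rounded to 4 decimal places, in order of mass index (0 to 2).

Step 0: x=[5.0000 9.0000 17.0000] v=[0.0000 0.0000 2.0000]
Step 1: x=[4.5000 11.0000 16.5000] v=[-1.0000 4.0000 -1.0000]
Step 2: x=[4.7500 12.5000 15.7500] v=[0.5000 3.0000 -1.5000]
Step 3: x=[6.3750 11.7500 15.8750] v=[3.2500 -1.5000 0.2500]

Answer: 6.3750 11.7500 15.8750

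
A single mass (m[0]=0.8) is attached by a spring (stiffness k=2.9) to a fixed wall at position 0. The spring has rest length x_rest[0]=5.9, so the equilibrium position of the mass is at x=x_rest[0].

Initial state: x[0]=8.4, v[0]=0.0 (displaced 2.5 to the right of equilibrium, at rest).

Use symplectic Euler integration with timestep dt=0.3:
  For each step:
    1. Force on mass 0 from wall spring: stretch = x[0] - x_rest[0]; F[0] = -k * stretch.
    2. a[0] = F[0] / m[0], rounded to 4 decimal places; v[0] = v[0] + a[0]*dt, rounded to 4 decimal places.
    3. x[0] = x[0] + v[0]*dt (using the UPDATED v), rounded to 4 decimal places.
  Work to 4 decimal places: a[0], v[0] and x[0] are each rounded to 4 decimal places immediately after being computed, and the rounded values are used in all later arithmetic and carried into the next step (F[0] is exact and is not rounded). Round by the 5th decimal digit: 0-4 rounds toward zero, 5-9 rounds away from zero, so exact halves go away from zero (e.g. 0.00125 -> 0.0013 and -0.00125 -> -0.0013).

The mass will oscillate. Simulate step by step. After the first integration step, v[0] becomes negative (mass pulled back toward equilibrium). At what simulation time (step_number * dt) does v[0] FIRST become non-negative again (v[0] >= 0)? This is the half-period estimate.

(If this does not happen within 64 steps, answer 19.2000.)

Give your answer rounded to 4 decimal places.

Step 0: x=[8.4000] v=[0.0000]
Step 1: x=[7.5844] v=[-2.7188]
Step 2: x=[6.2192] v=[-4.5506]
Step 3: x=[4.7499] v=[-4.8977]
Step 4: x=[3.6558] v=[-3.6470]
Step 5: x=[3.2939] v=[-1.2064]
Step 6: x=[3.7822] v=[1.6277]
First v>=0 after going negative at step 6, time=1.8000

Answer: 1.8000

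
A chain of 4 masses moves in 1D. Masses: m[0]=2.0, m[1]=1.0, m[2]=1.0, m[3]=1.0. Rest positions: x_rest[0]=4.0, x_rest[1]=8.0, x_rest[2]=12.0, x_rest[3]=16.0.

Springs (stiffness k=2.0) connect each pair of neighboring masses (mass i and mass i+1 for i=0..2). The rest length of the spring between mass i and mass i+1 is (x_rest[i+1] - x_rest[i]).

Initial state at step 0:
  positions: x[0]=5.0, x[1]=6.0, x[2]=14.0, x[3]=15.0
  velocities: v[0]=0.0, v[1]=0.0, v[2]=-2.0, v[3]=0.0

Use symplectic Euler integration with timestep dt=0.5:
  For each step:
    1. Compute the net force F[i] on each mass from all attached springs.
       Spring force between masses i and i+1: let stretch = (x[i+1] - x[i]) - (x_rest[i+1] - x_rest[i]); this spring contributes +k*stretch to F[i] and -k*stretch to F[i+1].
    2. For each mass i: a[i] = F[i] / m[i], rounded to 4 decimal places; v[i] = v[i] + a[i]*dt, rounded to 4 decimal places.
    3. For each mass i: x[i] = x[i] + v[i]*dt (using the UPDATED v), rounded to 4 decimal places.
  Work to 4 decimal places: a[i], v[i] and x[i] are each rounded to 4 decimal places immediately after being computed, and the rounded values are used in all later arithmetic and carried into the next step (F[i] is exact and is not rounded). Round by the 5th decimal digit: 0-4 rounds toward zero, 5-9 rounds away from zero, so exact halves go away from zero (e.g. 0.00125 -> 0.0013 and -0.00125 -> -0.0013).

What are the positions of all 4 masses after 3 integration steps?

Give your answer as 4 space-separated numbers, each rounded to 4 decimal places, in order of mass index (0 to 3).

Answer: 4.0157 7.0313 12.4375 14.5000

Derivation:
Step 0: x=[5.0000 6.0000 14.0000 15.0000] v=[0.0000 0.0000 -2.0000 0.0000]
Step 1: x=[4.2500 9.5000 9.5000 16.5000] v=[-1.5000 7.0000 -9.0000 3.0000]
Step 2: x=[3.8125 10.3750 8.5000 16.5000] v=[-0.8750 1.7500 -2.0000 0.0000]
Step 3: x=[4.0157 7.0313 12.4375 14.5000] v=[0.4063 -6.6875 7.8750 -4.0000]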